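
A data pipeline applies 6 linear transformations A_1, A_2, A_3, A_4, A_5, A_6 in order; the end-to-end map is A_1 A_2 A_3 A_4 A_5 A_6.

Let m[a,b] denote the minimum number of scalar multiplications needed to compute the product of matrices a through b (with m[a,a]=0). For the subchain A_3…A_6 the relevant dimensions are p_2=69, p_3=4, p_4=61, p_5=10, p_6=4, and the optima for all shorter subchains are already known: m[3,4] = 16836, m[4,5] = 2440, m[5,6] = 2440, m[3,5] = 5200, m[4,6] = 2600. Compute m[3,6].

3704

m[3,6] = min over k∈[3,5] of m[3,k]+m[k+1,6]+p_{2}·p_k·p_{6}.
k=3: 0 + 2600 + 69·4·4 = 3704; k=4: 16836 + 2440 + 69·61·4 = 36112; k=5: 5200 + 0 + 69·10·4 = 7960.
Minimum: 3704 at k=3.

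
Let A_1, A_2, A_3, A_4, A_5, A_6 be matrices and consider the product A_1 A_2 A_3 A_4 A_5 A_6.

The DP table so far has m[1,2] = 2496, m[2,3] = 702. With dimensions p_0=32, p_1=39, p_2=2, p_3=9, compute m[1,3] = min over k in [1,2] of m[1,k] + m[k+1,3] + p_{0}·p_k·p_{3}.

3072

m[1,3] = min over k∈[1,2] of m[1,k]+m[k+1,3]+p_{0}·p_k·p_{3}.
k=1: 0 + 702 + 32·39·9 = 11934; k=2: 2496 + 0 + 32·2·9 = 3072.
Minimum: 3072 at k=2.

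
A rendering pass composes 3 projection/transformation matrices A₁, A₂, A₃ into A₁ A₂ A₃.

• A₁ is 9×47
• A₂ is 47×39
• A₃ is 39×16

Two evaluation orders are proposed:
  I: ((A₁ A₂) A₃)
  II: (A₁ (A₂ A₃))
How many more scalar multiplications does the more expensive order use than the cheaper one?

Order I = ((A₁ A₂) A₃): (A₁ A₂): 9×47 by 47×39 → 9×39, cost 9·47·39 = 16497; ((A₁ A₂) A₃): 9×39 by 39×16 → 9×16, cost 9·39·16 = 5616; cumulative 22113. Total 22113.
Order II = (A₁ (A₂ A₃)): (A₂ A₃): 47×39 by 39×16 → 47×16, cost 47·39·16 = 29328; (A₁ (A₂ A₃)): 9×47 by 47×16 → 9×16, cost 9·47·16 = 6768; cumulative 36096. Total 36096.
Difference: |22113 − 36096| = 13983.

13983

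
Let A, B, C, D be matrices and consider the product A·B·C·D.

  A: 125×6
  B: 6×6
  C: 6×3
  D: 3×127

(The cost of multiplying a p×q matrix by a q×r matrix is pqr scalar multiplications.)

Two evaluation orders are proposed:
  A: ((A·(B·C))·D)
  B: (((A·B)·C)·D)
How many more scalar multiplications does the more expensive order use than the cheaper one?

Order A = ((A·(B·C))·D): (B·C): 6×6 by 6×3 → 6×3, cost 6·6·3 = 108; (A·(B·C)): 125×6 by 6×3 → 125×3, cost 125·6·3 = 2250; cumulative 2358; ((A·(B·C))·D): 125×3 by 3×127 → 125×127, cost 125·3·127 = 47625; cumulative 49983. Total 49983.
Order B = (((A·B)·C)·D): (A·B): 125×6 by 6×6 → 125×6, cost 125·6·6 = 4500; ((A·B)·C): 125×6 by 6×3 → 125×3, cost 125·6·3 = 2250; cumulative 6750; (((A·B)·C)·D): 125×3 by 3×127 → 125×127, cost 125·3·127 = 47625; cumulative 54375. Total 54375.
Difference: |49983 − 54375| = 4392.

4392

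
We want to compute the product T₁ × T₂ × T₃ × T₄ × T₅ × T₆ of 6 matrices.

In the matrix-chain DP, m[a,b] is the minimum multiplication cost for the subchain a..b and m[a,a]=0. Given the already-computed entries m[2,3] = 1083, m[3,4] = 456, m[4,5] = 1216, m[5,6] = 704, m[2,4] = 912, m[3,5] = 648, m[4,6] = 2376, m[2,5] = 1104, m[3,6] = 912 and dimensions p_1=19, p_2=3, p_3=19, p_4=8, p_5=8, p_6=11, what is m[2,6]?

1539

m[2,6] = min over k∈[2,5] of m[2,k]+m[k+1,6]+p_{1}·p_k·p_{6}.
k=2: 0 + 912 + 19·3·11 = 1539; k=3: 1083 + 2376 + 19·19·11 = 7430; k=4: 912 + 704 + 19·8·11 = 3288; k=5: 1104 + 0 + 19·8·11 = 2776.
Minimum: 1539 at k=2.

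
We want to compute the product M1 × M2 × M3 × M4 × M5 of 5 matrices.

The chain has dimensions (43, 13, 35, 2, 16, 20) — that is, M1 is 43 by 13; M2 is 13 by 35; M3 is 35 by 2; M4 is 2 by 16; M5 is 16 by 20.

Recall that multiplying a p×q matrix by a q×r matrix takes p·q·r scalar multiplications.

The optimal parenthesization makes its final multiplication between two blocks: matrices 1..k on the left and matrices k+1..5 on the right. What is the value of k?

Adjacent pairs: M1M2 = 43·13·35 = 19565; M2M3 = 13·35·2 = 910; M3M4 = 35·2·16 = 1120; M4M5 = 2·16·20 = 640.
Length 3: M1..M3: k=1: 0+910+43·13·2=2028; k=2: 19565+0+43·35·2=22575 → min 2028 | M2..M4: k=2: 0+1120+13·35·16=8400; k=3: 910+0+13·2·16=1326 → min 1326 | M3..M5: k=3: 0+640+35·2·20=2040; k=4: 1120+0+35·16·20=12320 → min 2040.
Length 4: M1..M4: k=1: 0+1326+43·13·16=10270; k=2: 19565+1120+43·35·16=44765; k=3: 2028+0+43·2·16=3404 → min 3404 | M2..M5: k=2: 0+2040+13·35·20=11140; k=3: 910+640+13·2·20=2070; k=4: 1326+0+13·16·20=5486 → min 2070.
Top-level splits: k=1: (M1..M1)·(M2..M5) → 0+2070+43·13·20 = 13250; k=2: (M1..M2)·(M3..M5) → 19565+2040+43·35·20 = 51705; k=3: (M1..M3)·(M4..M5) → 2028+640+43·2·20 = 4388; k=4: (M1..M4)·(M5..M5) → 3404+0+43·16·20 = 17164.
Best split is after M3, i.e. k = 3.

3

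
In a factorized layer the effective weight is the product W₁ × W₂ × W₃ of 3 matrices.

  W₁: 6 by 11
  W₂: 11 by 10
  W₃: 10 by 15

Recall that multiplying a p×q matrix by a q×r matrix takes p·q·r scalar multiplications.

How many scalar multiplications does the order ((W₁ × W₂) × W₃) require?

1560

(W₁ × W₂): 6×11 by 11×10 → 6×10, cost 6·11·10 = 660
((W₁ × W₂) × W₃): 6×10 by 10×15 → 6×15, cost 6·10·15 = 900; cumulative 1560
Total: 1560 scalar multiplications.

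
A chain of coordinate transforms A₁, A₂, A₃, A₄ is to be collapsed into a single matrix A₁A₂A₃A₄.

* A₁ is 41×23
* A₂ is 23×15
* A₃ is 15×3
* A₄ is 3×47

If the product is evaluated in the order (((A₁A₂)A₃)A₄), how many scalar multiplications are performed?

(A₁A₂): 41×23 by 23×15 → 41×15, cost 41·23·15 = 14145
((A₁A₂)A₃): 41×15 by 15×3 → 41×3, cost 41·15·3 = 1845; cumulative 15990
(((A₁A₂)A₃)A₄): 41×3 by 3×47 → 41×47, cost 41·3·47 = 5781; cumulative 21771
Total: 21771 scalar multiplications.

21771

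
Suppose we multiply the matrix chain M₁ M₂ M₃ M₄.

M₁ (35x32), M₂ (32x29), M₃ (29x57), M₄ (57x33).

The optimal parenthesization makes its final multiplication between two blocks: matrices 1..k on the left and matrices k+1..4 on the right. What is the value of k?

Adjacent pairs: M₁M₂ = 35·32·29 = 32480; M₂M₃ = 32·29·57 = 52896; M₃M₄ = 29·57·33 = 54549.
Length 3: M₁..M₃: k=1: 0+52896+35·32·57=116736; k=2: 32480+0+35·29·57=90335 → min 90335 | M₂..M₄: k=2: 0+54549+32·29·33=85173; k=3: 52896+0+32·57·33=113088 → min 85173.
Top-level splits: k=1: (M₁..M₁)·(M₂..M₄) → 0+85173+35·32·33 = 122133; k=2: (M₁..M₂)·(M₃..M₄) → 32480+54549+35·29·33 = 120524; k=3: (M₁..M₃)·(M₄..M₄) → 90335+0+35·57·33 = 156170.
Best split is after M₂, i.e. k = 2.

2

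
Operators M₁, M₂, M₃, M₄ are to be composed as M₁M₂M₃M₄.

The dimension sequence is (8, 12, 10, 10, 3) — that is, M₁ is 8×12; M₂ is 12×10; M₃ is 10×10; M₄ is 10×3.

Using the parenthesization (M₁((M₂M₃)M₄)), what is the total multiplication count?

1848

(M₂M₃): 12×10 by 10×10 → 12×10, cost 12·10·10 = 1200
((M₂M₃)M₄): 12×10 by 10×3 → 12×3, cost 12·10·3 = 360; cumulative 1560
(M₁((M₂M₃)M₄)): 8×12 by 12×3 → 8×3, cost 8·12·3 = 288; cumulative 1848
Total: 1848 scalar multiplications.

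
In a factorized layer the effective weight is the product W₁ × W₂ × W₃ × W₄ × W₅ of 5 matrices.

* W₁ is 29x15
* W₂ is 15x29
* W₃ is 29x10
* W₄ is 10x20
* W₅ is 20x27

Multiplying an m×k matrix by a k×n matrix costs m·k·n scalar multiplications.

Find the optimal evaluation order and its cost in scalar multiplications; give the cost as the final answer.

Adjacent pairs: W₁W₂ = 29·15·29 = 12615; W₂W₃ = 15·29·10 = 4350; W₃W₄ = 29·10·20 = 5800; W₄W₅ = 10·20·27 = 5400.
Length 3: W₁..W₃: k=1: 0+4350+29·15·10=8700; k=2: 12615+0+29·29·10=21025 → min 8700 | W₂..W₄: k=2: 0+5800+15·29·20=14500; k=3: 4350+0+15·10·20=7350 → min 7350 | W₃..W₅: k=3: 0+5400+29·10·27=13230; k=4: 5800+0+29·20·27=21460 → min 13230.
Length 4: W₁..W₄: k=1: 0+7350+29·15·20=16050; k=2: 12615+5800+29·29·20=35235; k=3: 8700+0+29·10·20=14500 → min 14500 | W₂..W₅: k=2: 0+13230+15·29·27=24975; k=3: 4350+5400+15·10·27=13800; k=4: 7350+0+15·20·27=15450 → min 13800.
Length 5: W₁..W₅: k=1: 0+13800+29·15·27=25545; k=2: 12615+13230+29·29·27=48552; k=3: 8700+5400+29·10·27=21930; k=4: 14500+0+29·20·27=30160 → min 21930.
Optimal parenthesization: ((W₁ × (W₂ × W₃)) × (W₄ × W₅)) with cost 21930.

21930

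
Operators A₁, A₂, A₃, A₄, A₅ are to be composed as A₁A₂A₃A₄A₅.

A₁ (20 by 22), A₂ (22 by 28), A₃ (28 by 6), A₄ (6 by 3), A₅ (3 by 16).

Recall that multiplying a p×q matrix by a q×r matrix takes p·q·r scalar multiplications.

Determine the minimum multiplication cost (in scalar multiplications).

Adjacent pairs: A₁A₂ = 20·22·28 = 12320; A₂A₃ = 22·28·6 = 3696; A₃A₄ = 28·6·3 = 504; A₄A₅ = 6·3·16 = 288.
Length 3: A₁..A₃: k=1: 0+3696+20·22·6=6336; k=2: 12320+0+20·28·6=15680 → min 6336 | A₂..A₄: k=2: 0+504+22·28·3=2352; k=3: 3696+0+22·6·3=4092 → min 2352 | A₃..A₅: k=3: 0+288+28·6·16=2976; k=4: 504+0+28·3·16=1848 → min 1848.
Length 4: A₁..A₄: k=1: 0+2352+20·22·3=3672; k=2: 12320+504+20·28·3=14504; k=3: 6336+0+20·6·3=6696 → min 3672 | A₂..A₅: k=2: 0+1848+22·28·16=11704; k=3: 3696+288+22·6·16=6096; k=4: 2352+0+22·3·16=3408 → min 3408.
Length 5: A₁..A₅: k=1: 0+3408+20·22·16=10448; k=2: 12320+1848+20·28·16=23128; k=3: 6336+288+20·6·16=8544; k=4: 3672+0+20·3·16=4632 → min 4632.
Optimal order: ((A₁(A₂(A₃A₄)))A₅) with cost 4632.

4632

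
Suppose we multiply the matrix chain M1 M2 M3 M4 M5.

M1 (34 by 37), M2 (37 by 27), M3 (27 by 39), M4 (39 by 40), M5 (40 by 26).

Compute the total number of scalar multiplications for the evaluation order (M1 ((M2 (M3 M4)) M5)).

153268

(M3 M4): 27×39 by 39×40 → 27×40, cost 27·39·40 = 42120
(M2 (M3 M4)): 37×27 by 27×40 → 37×40, cost 37·27·40 = 39960; cumulative 82080
((M2 (M3 M4)) M5): 37×40 by 40×26 → 37×26, cost 37·40·26 = 38480; cumulative 120560
(M1 ((M2 (M3 M4)) M5)): 34×37 by 37×26 → 34×26, cost 34·37·26 = 32708; cumulative 153268
Total: 153268 scalar multiplications.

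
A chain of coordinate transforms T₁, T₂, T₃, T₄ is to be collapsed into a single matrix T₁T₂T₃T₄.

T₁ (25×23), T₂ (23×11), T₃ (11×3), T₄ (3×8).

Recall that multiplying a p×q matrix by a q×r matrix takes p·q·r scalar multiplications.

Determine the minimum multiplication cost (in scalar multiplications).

Adjacent pairs: T₁T₂ = 25·23·11 = 6325; T₂T₃ = 23·11·3 = 759; T₃T₄ = 11·3·8 = 264.
Length 3: T₁..T₃: k=1: 0+759+25·23·3=2484; k=2: 6325+0+25·11·3=7150 → min 2484 | T₂..T₄: k=2: 0+264+23·11·8=2288; k=3: 759+0+23·3·8=1311 → min 1311.
Length 4: T₁..T₄: k=1: 0+1311+25·23·8=5911; k=2: 6325+264+25·11·8=8789; k=3: 2484+0+25·3·8=3084 → min 3084.
Optimal order: ((T₁(T₂T₃))T₄) with cost 3084.

3084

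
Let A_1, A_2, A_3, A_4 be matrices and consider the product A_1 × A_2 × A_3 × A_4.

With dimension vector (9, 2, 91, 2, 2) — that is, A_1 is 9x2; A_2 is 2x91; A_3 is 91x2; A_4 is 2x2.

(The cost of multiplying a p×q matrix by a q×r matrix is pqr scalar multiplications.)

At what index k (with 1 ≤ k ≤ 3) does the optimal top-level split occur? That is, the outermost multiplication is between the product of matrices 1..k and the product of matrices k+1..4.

Adjacent pairs: A_1A_2 = 9·2·91 = 1638; A_2A_3 = 2·91·2 = 364; A_3A_4 = 91·2·2 = 364.
Length 3: A_1..A_3: k=1: 0+364+9·2·2=400; k=2: 1638+0+9·91·2=3276 → min 400 | A_2..A_4: k=2: 0+364+2·91·2=728; k=3: 364+0+2·2·2=372 → min 372.
Top-level splits: k=1: (A_1..A_1)·(A_2..A_4) → 0+372+9·2·2 = 408; k=2: (A_1..A_2)·(A_3..A_4) → 1638+364+9·91·2 = 3640; k=3: (A_1..A_3)·(A_4..A_4) → 400+0+9·2·2 = 436.
Best split is after A_1, i.e. k = 1.

1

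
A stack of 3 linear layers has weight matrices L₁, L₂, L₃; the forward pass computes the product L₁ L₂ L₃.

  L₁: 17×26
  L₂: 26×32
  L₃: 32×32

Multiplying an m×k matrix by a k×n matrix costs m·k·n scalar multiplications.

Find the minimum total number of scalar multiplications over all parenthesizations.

31552

Order (L₁ (L₂ L₃)): (L₂ L₃): 26×32 by 32×32 → 26×32, cost 26·32·32 = 26624; (L₁ (L₂ L₃)): 17×26 by 26×32 → 17×32, cost 17·26·32 = 14144; cumulative 40768. Total 40768.
Order ((L₁ L₂) L₃): (L₁ L₂): 17×26 by 26×32 → 17×32, cost 17·26·32 = 14144; ((L₁ L₂) L₃): 17×32 by 32×32 → 17×32, cost 17·32·32 = 17408; cumulative 31552. Total 31552.
Minimum: 31552.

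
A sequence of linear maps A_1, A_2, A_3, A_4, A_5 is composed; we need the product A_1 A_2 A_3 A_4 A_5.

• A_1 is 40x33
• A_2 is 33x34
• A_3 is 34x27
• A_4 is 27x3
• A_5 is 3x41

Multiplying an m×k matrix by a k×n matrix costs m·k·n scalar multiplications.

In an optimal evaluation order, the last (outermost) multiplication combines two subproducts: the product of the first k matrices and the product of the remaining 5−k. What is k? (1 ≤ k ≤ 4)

4

Adjacent pairs: A_1A_2 = 40·33·34 = 44880; A_2A_3 = 33·34·27 = 30294; A_3A_4 = 34·27·3 = 2754; A_4A_5 = 27·3·41 = 3321.
Length 3: A_1..A_3: k=1: 0+30294+40·33·27=65934; k=2: 44880+0+40·34·27=81600 → min 65934 | A_2..A_4: k=2: 0+2754+33·34·3=6120; k=3: 30294+0+33·27·3=32967 → min 6120 | A_3..A_5: k=3: 0+3321+34·27·41=40959; k=4: 2754+0+34·3·41=6936 → min 6936.
Length 4: A_1..A_4: k=1: 0+6120+40·33·3=10080; k=2: 44880+2754+40·34·3=51714; k=3: 65934+0+40·27·3=69174 → min 10080 | A_2..A_5: k=2: 0+6936+33·34·41=52938; k=3: 30294+3321+33·27·41=70146; k=4: 6120+0+33·3·41=10179 → min 10179.
Top-level splits: k=1: (A_1..A_1)·(A_2..A_5) → 0+10179+40·33·41 = 64299; k=2: (A_1..A_2)·(A_3..A_5) → 44880+6936+40·34·41 = 107576; k=3: (A_1..A_3)·(A_4..A_5) → 65934+3321+40·27·41 = 113535; k=4: (A_1..A_4)·(A_5..A_5) → 10080+0+40·3·41 = 15000.
Best split is after A_4, i.e. k = 4.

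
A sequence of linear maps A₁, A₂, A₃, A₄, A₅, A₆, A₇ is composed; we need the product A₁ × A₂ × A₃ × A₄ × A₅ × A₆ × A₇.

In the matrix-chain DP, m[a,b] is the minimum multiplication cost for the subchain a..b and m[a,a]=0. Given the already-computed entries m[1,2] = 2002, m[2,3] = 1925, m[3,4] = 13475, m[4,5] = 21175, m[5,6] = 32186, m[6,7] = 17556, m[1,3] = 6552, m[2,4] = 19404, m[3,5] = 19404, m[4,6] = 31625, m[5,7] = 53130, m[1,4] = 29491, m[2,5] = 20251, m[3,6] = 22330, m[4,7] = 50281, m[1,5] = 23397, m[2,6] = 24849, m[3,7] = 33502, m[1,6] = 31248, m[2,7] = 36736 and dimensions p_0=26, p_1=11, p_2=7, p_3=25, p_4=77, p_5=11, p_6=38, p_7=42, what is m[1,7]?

m[1,7] = min over k∈[1,6] of m[1,k]+m[k+1,7]+p_{0}·p_k·p_{7}.
k=1: 0 + 36736 + 26·11·42 = 48748; k=2: 2002 + 33502 + 26·7·42 = 43148; k=3: 6552 + 50281 + 26·25·42 = 84133; k=4: 29491 + 53130 + 26·77·42 = 166705; k=5: 23397 + 17556 + 26·11·42 = 52965; k=6: 31248 + 0 + 26·38·42 = 72744.
Minimum: 43148 at k=2.

43148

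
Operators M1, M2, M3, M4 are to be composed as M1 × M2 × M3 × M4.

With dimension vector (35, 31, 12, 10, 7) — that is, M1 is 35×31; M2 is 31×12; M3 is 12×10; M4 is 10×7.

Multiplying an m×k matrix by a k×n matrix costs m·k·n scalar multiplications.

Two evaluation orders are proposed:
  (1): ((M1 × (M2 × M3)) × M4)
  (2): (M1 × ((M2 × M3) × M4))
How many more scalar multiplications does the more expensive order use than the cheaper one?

Order (1) = ((M1 × (M2 × M3)) × M4): (M2 × M3): 31×12 by 12×10 → 31×10, cost 31·12·10 = 3720; (M1 × (M2 × M3)): 35×31 by 31×10 → 35×10, cost 35·31·10 = 10850; cumulative 14570; ((M1 × (M2 × M3)) × M4): 35×10 by 10×7 → 35×7, cost 35·10·7 = 2450; cumulative 17020. Total 17020.
Order (2) = (M1 × ((M2 × M3) × M4)): (M2 × M3): 31×12 by 12×10 → 31×10, cost 31·12·10 = 3720; ((M2 × M3) × M4): 31×10 by 10×7 → 31×7, cost 31·10·7 = 2170; cumulative 5890; (M1 × ((M2 × M3) × M4)): 35×31 by 31×7 → 35×7, cost 35·31·7 = 7595; cumulative 13485. Total 13485.
Difference: |17020 − 13485| = 3535.

3535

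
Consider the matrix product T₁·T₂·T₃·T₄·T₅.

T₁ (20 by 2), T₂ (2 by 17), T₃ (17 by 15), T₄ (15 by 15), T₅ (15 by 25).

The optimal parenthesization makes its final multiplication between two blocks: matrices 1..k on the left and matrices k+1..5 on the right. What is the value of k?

1

Adjacent pairs: T₁T₂ = 20·2·17 = 680; T₂T₃ = 2·17·15 = 510; T₃T₄ = 17·15·15 = 3825; T₄T₅ = 15·15·25 = 5625.
Length 3: T₁..T₃: k=1: 0+510+20·2·15=1110; k=2: 680+0+20·17·15=5780 → min 1110 | T₂..T₄: k=2: 0+3825+2·17·15=4335; k=3: 510+0+2·15·15=960 → min 960 | T₃..T₅: k=3: 0+5625+17·15·25=12000; k=4: 3825+0+17·15·25=10200 → min 10200.
Length 4: T₁..T₄: k=1: 0+960+20·2·15=1560; k=2: 680+3825+20·17·15=9605; k=3: 1110+0+20·15·15=5610 → min 1560 | T₂..T₅: k=2: 0+10200+2·17·25=11050; k=3: 510+5625+2·15·25=6885; k=4: 960+0+2·15·25=1710 → min 1710.
Top-level splits: k=1: (T₁..T₁)·(T₂..T₅) → 0+1710+20·2·25 = 2710; k=2: (T₁..T₂)·(T₃..T₅) → 680+10200+20·17·25 = 19380; k=3: (T₁..T₃)·(T₄..T₅) → 1110+5625+20·15·25 = 14235; k=4: (T₁..T₄)·(T₅..T₅) → 1560+0+20·15·25 = 9060.
Best split is after T₁, i.e. k = 1.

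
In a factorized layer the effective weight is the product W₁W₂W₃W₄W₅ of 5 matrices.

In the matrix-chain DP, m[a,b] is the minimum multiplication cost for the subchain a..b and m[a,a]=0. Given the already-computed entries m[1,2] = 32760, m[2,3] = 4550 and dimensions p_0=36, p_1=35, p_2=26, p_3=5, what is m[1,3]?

10850

m[1,3] = min over k∈[1,2] of m[1,k]+m[k+1,3]+p_{0}·p_k·p_{3}.
k=1: 0 + 4550 + 36·35·5 = 10850; k=2: 32760 + 0 + 36·26·5 = 37440.
Minimum: 10850 at k=1.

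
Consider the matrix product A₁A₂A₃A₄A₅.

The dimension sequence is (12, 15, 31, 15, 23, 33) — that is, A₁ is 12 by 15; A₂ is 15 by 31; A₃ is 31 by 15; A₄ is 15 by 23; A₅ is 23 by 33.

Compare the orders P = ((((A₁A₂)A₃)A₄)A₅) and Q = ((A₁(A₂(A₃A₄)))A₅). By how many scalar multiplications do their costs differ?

Order P = ((((A₁A₂)A₃)A₄)A₅): (A₁A₂): 12×15 by 15×31 → 12×31, cost 12·15·31 = 5580; ((A₁A₂)A₃): 12×31 by 31×15 → 12×15, cost 12·31·15 = 5580; cumulative 11160; (((A₁A₂)A₃)A₄): 12×15 by 15×23 → 12×23, cost 12·15·23 = 4140; cumulative 15300; ((((A₁A₂)A₃)A₄)A₅): 12×23 by 23×33 → 12×33, cost 12·23·33 = 9108; cumulative 24408. Total 24408.
Order Q = ((A₁(A₂(A₃A₄)))A₅): (A₃A₄): 31×15 by 15×23 → 31×23, cost 31·15·23 = 10695; (A₂(A₃A₄)): 15×31 by 31×23 → 15×23, cost 15·31·23 = 10695; cumulative 21390; (A₁(A₂(A₃A₄))): 12×15 by 15×23 → 12×23, cost 12·15·23 = 4140; cumulative 25530; ((A₁(A₂(A₃A₄)))A₅): 12×23 by 23×33 → 12×33, cost 12·23·33 = 9108; cumulative 34638. Total 34638.
Difference: |24408 − 34638| = 10230.

10230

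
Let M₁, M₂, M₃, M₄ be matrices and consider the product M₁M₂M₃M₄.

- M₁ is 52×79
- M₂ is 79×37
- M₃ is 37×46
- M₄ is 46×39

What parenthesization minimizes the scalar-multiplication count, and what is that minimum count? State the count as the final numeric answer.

293410

Adjacent pairs: M₁M₂ = 52·79·37 = 151996; M₂M₃ = 79·37·46 = 134458; M₃M₄ = 37·46·39 = 66378.
Length 3: M₁..M₃: k=1: 0+134458+52·79·46=323426; k=2: 151996+0+52·37·46=240500 → min 240500 | M₂..M₄: k=2: 0+66378+79·37·39=180375; k=3: 134458+0+79·46·39=276184 → min 180375.
Length 4: M₁..M₄: k=1: 0+180375+52·79·39=340587; k=2: 151996+66378+52·37·39=293410; k=3: 240500+0+52·46·39=333788 → min 293410.
Optimal parenthesization: ((M₁M₂)(M₃M₄)) with cost 293410.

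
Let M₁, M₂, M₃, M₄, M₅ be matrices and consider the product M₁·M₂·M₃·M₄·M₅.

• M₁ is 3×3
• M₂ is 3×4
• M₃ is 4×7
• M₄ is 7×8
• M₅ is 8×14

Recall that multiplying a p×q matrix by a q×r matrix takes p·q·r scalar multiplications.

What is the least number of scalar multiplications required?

624

Adjacent pairs: M₁M₂ = 3·3·4 = 36; M₂M₃ = 3·4·7 = 84; M₃M₄ = 4·7·8 = 224; M₄M₅ = 7·8·14 = 784.
Length 3: M₁..M₃: k=1: 0+84+3·3·7=147; k=2: 36+0+3·4·7=120 → min 120 | M₂..M₄: k=2: 0+224+3·4·8=320; k=3: 84+0+3·7·8=252 → min 252 | M₃..M₅: k=3: 0+784+4·7·14=1176; k=4: 224+0+4·8·14=672 → min 672.
Length 4: M₁..M₄: k=1: 0+252+3·3·8=324; k=2: 36+224+3·4·8=356; k=3: 120+0+3·7·8=288 → min 288 | M₂..M₅: k=2: 0+672+3·4·14=840; k=3: 84+784+3·7·14=1162; k=4: 252+0+3·8·14=588 → min 588.
Length 5: M₁..M₅: k=1: 0+588+3·3·14=714; k=2: 36+672+3·4·14=876; k=3: 120+784+3·7·14=1198; k=4: 288+0+3·8·14=624 → min 624.
Optimal order: ((((M₁·M₂)·M₃)·M₄)·M₅) with cost 624.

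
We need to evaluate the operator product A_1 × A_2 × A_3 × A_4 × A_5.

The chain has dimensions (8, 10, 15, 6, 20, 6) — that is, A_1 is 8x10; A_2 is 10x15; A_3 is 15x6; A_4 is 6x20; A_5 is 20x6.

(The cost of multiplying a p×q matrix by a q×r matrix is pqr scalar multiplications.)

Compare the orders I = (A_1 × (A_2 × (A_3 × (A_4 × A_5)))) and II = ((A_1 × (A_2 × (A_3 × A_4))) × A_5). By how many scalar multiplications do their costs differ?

4720

Order I = (A_1 × (A_2 × (A_3 × (A_4 × A_5)))): (A_4 × A_5): 6×20 by 20×6 → 6×6, cost 6·20·6 = 720; (A_3 × (A_4 × A_5)): 15×6 by 6×6 → 15×6, cost 15·6·6 = 540; cumulative 1260; (A_2 × (A_3 × (A_4 × A_5))): 10×15 by 15×6 → 10×6, cost 10·15·6 = 900; cumulative 2160; (A_1 × (A_2 × (A_3 × (A_4 × A_5)))): 8×10 by 10×6 → 8×6, cost 8·10·6 = 480; cumulative 2640. Total 2640.
Order II = ((A_1 × (A_2 × (A_3 × A_4))) × A_5): (A_3 × A_4): 15×6 by 6×20 → 15×20, cost 15·6·20 = 1800; (A_2 × (A_3 × A_4)): 10×15 by 15×20 → 10×20, cost 10·15·20 = 3000; cumulative 4800; (A_1 × (A_2 × (A_3 × A_4))): 8×10 by 10×20 → 8×20, cost 8·10·20 = 1600; cumulative 6400; ((A_1 × (A_2 × (A_3 × A_4))) × A_5): 8×20 by 20×6 → 8×6, cost 8·20·6 = 960; cumulative 7360. Total 7360.
Difference: |2640 − 7360| = 4720.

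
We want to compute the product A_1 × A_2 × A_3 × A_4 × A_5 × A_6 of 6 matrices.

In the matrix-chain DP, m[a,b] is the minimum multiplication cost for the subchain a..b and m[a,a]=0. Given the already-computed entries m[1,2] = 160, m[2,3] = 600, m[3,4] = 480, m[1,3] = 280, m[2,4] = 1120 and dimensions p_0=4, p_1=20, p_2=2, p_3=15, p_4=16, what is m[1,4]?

768

m[1,4] = min over k∈[1,3] of m[1,k]+m[k+1,4]+p_{0}·p_k·p_{4}.
k=1: 0 + 1120 + 4·20·16 = 2400; k=2: 160 + 480 + 4·2·16 = 768; k=3: 280 + 0 + 4·15·16 = 1240.
Minimum: 768 at k=2.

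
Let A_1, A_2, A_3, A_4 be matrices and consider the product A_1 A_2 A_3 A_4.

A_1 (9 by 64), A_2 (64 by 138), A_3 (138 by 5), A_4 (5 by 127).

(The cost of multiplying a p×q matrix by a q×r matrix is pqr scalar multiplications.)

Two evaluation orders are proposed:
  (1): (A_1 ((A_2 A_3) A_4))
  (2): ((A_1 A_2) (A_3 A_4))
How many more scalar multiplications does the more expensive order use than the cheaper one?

166900

Order (1) = (A_1 ((A_2 A_3) A_4)): (A_2 A_3): 64×138 by 138×5 → 64×5, cost 64·138·5 = 44160; ((A_2 A_3) A_4): 64×5 by 5×127 → 64×127, cost 64·5·127 = 40640; cumulative 84800; (A_1 ((A_2 A_3) A_4)): 9×64 by 64×127 → 9×127, cost 9·64·127 = 73152; cumulative 157952. Total 157952.
Order (2) = ((A_1 A_2) (A_3 A_4)): (A_1 A_2): 9×64 by 64×138 → 9×138, cost 9·64·138 = 79488; (A_3 A_4): 138×5 by 5×127 → 138×127, cost 138·5·127 = 87630; ((A_1 A_2) (A_3 A_4)): 9×138 by 138×127 → 9×127, cost 9·138·127 = 157734; cumulative 324852. Total 324852.
Difference: |157952 − 324852| = 166900.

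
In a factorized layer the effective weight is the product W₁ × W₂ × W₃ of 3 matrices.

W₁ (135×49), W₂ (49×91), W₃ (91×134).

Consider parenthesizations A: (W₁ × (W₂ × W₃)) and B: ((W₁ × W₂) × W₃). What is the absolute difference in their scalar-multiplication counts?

Order A = (W₁ × (W₂ × W₃)): (W₂ × W₃): 49×91 by 91×134 → 49×134, cost 49·91·134 = 597506; (W₁ × (W₂ × W₃)): 135×49 by 49×134 → 135×134, cost 135·49·134 = 886410; cumulative 1483916. Total 1483916.
Order B = ((W₁ × W₂) × W₃): (W₁ × W₂): 135×49 by 49×91 → 135×91, cost 135·49·91 = 601965; ((W₁ × W₂) × W₃): 135×91 by 91×134 → 135×134, cost 135·91·134 = 1646190; cumulative 2248155. Total 2248155.
Difference: |1483916 − 2248155| = 764239.

764239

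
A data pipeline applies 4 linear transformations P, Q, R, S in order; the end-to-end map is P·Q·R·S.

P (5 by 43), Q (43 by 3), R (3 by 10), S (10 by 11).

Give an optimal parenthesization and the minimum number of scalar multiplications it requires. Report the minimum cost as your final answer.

Adjacent pairs: PQ = 5·43·3 = 645; QR = 43·3·10 = 1290; RS = 3·10·11 = 330.
Length 3: P..R: k=1: 0+1290+5·43·10=3440; k=2: 645+0+5·3·10=795 → min 795 | Q..S: k=2: 0+330+43·3·11=1749; k=3: 1290+0+43·10·11=6020 → min 1749.
Length 4: P..S: k=1: 0+1749+5·43·11=4114; k=2: 645+330+5·3·11=1140; k=3: 795+0+5·10·11=1345 → min 1140.
Optimal parenthesization: ((P·Q)·(R·S)) with cost 1140.

1140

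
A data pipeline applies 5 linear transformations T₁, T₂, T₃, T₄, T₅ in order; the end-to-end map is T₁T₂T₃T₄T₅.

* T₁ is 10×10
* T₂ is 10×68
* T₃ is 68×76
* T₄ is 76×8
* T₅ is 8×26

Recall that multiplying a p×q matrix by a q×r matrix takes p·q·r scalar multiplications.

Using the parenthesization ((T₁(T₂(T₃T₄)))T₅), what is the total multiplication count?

(T₃T₄): 68×76 by 76×8 → 68×8, cost 68·76·8 = 41344
(T₂(T₃T₄)): 10×68 by 68×8 → 10×8, cost 10·68·8 = 5440; cumulative 46784
(T₁(T₂(T₃T₄))): 10×10 by 10×8 → 10×8, cost 10·10·8 = 800; cumulative 47584
((T₁(T₂(T₃T₄)))T₅): 10×8 by 8×26 → 10×26, cost 10·8·26 = 2080; cumulative 49664
Total: 49664 scalar multiplications.

49664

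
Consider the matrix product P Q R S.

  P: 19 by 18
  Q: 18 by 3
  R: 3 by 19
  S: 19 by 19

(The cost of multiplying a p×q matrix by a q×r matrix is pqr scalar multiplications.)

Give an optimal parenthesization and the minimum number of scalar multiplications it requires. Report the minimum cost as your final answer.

Adjacent pairs: PQ = 19·18·3 = 1026; QR = 18·3·19 = 1026; RS = 3·19·19 = 1083.
Length 3: P..R: k=1: 0+1026+19·18·19=7524; k=2: 1026+0+19·3·19=2109 → min 2109 | Q..S: k=2: 0+1083+18·3·19=2109; k=3: 1026+0+18·19·19=7524 → min 2109.
Length 4: P..S: k=1: 0+2109+19·18·19=8607; k=2: 1026+1083+19·3·19=3192; k=3: 2109+0+19·19·19=8968 → min 3192.
Optimal parenthesization: ((P Q) (R S)) with cost 3192.

3192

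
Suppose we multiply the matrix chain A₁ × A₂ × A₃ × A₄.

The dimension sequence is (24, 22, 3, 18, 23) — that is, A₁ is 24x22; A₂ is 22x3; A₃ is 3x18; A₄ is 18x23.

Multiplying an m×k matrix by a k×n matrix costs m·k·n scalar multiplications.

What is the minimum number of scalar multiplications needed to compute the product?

4482

Adjacent pairs: A₁A₂ = 24·22·3 = 1584; A₂A₃ = 22·3·18 = 1188; A₃A₄ = 3·18·23 = 1242.
Length 3: A₁..A₃: k=1: 0+1188+24·22·18=10692; k=2: 1584+0+24·3·18=2880 → min 2880 | A₂..A₄: k=2: 0+1242+22·3·23=2760; k=3: 1188+0+22·18·23=10296 → min 2760.
Length 4: A₁..A₄: k=1: 0+2760+24·22·23=14904; k=2: 1584+1242+24·3·23=4482; k=3: 2880+0+24·18·23=12816 → min 4482.
Optimal order: ((A₁ × A₂) × (A₃ × A₄)) with cost 4482.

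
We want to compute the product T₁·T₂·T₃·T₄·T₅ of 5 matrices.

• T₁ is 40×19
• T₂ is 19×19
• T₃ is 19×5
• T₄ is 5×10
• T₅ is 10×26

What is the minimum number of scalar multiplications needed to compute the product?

12105

Adjacent pairs: T₁T₂ = 40·19·19 = 14440; T₂T₃ = 19·19·5 = 1805; T₃T₄ = 19·5·10 = 950; T₄T₅ = 5·10·26 = 1300.
Length 3: T₁..T₃: k=1: 0+1805+40·19·5=5605; k=2: 14440+0+40·19·5=18240 → min 5605 | T₂..T₄: k=2: 0+950+19·19·10=4560; k=3: 1805+0+19·5·10=2755 → min 2755 | T₃..T₅: k=3: 0+1300+19·5·26=3770; k=4: 950+0+19·10·26=5890 → min 3770.
Length 4: T₁..T₄: k=1: 0+2755+40·19·10=10355; k=2: 14440+950+40·19·10=22990; k=3: 5605+0+40·5·10=7605 → min 7605 | T₂..T₅: k=2: 0+3770+19·19·26=13156; k=3: 1805+1300+19·5·26=5575; k=4: 2755+0+19·10·26=7695 → min 5575.
Length 5: T₁..T₅: k=1: 0+5575+40·19·26=25335; k=2: 14440+3770+40·19·26=37970; k=3: 5605+1300+40·5·26=12105; k=4: 7605+0+40·10·26=18005 → min 12105.
Optimal order: ((T₁·(T₂·T₃))·(T₄·T₅)) with cost 12105.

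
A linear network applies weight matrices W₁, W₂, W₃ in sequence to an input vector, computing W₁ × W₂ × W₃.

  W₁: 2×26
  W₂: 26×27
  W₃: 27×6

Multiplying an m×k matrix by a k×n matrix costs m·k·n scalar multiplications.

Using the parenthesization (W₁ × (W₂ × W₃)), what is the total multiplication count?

4524

(W₂ × W₃): 26×27 by 27×6 → 26×6, cost 26·27·6 = 4212
(W₁ × (W₂ × W₃)): 2×26 by 26×6 → 2×6, cost 2·26·6 = 312; cumulative 4524
Total: 4524 scalar multiplications.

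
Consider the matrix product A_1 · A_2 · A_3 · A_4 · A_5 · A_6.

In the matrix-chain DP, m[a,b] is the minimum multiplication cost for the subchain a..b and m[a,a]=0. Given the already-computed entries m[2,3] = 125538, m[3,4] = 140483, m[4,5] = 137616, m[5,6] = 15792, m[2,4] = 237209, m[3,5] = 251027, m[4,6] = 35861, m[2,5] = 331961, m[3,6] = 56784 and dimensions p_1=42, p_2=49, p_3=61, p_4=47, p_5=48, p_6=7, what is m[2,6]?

m[2,6] = min over k∈[2,5] of m[2,k]+m[k+1,6]+p_{1}·p_k·p_{6}.
k=2: 0 + 56784 + 42·49·7 = 71190; k=3: 125538 + 35861 + 42·61·7 = 179333; k=4: 237209 + 15792 + 42·47·7 = 266819; k=5: 331961 + 0 + 42·48·7 = 346073.
Minimum: 71190 at k=2.

71190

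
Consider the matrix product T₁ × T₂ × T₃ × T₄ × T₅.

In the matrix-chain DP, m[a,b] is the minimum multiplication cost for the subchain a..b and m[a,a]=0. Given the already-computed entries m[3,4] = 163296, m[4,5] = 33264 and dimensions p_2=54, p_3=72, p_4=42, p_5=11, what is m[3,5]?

76032

m[3,5] = min over k∈[3,4] of m[3,k]+m[k+1,5]+p_{2}·p_k·p_{5}.
k=3: 0 + 33264 + 54·72·11 = 76032; k=4: 163296 + 0 + 54·42·11 = 188244.
Minimum: 76032 at k=3.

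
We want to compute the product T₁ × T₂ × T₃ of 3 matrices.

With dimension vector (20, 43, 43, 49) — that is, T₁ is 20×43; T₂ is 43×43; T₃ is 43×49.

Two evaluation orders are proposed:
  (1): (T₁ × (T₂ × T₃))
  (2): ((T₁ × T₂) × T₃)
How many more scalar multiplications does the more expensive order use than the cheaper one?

53621

Order (1) = (T₁ × (T₂ × T₃)): (T₂ × T₃): 43×43 by 43×49 → 43×49, cost 43·43·49 = 90601; (T₁ × (T₂ × T₃)): 20×43 by 43×49 → 20×49, cost 20·43·49 = 42140; cumulative 132741. Total 132741.
Order (2) = ((T₁ × T₂) × T₃): (T₁ × T₂): 20×43 by 43×43 → 20×43, cost 20·43·43 = 36980; ((T₁ × T₂) × T₃): 20×43 by 43×49 → 20×49, cost 20·43·49 = 42140; cumulative 79120. Total 79120.
Difference: |132741 − 79120| = 53621.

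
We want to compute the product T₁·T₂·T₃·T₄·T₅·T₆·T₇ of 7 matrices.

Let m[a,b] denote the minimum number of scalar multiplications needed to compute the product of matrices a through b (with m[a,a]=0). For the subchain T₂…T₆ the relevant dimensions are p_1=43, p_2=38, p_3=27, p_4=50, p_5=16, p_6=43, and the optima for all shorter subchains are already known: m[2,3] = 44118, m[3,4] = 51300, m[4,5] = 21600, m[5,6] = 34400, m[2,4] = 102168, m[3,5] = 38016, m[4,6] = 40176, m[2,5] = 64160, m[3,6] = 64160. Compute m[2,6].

93744

m[2,6] = min over k∈[2,5] of m[2,k]+m[k+1,6]+p_{1}·p_k·p_{6}.
k=2: 0 + 64160 + 43·38·43 = 134422; k=3: 44118 + 40176 + 43·27·43 = 134217; k=4: 102168 + 34400 + 43·50·43 = 229018; k=5: 64160 + 0 + 43·16·43 = 93744.
Minimum: 93744 at k=5.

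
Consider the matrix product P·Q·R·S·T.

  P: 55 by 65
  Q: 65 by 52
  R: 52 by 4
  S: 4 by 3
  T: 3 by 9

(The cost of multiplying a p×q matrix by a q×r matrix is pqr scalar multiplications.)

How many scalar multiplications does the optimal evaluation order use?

Adjacent pairs: PQ = 55·65·52 = 185900; QR = 65·52·4 = 13520; RS = 52·4·3 = 624; ST = 4·3·9 = 108.
Length 3: P..R: k=1: 0+13520+55·65·4=27820; k=2: 185900+0+55·52·4=197340 → min 27820 | Q..S: k=2: 0+624+65·52·3=10764; k=3: 13520+0+65·4·3=14300 → min 10764 | R..T: k=3: 0+108+52·4·9=1980; k=4: 624+0+52·3·9=2028 → min 1980.
Length 4: P..S: k=1: 0+10764+55·65·3=21489; k=2: 185900+624+55·52·3=195104; k=3: 27820+0+55·4·3=28480 → min 21489 | Q..T: k=2: 0+1980+65·52·9=32400; k=3: 13520+108+65·4·9=15968; k=4: 10764+0+65·3·9=12519 → min 12519.
Length 5: P..T: k=1: 0+12519+55·65·9=44694; k=2: 185900+1980+55·52·9=213620; k=3: 27820+108+55·4·9=29908; k=4: 21489+0+55·3·9=22974 → min 22974.
Optimal order: ((P·(Q·(R·S)))·T) with cost 22974.

22974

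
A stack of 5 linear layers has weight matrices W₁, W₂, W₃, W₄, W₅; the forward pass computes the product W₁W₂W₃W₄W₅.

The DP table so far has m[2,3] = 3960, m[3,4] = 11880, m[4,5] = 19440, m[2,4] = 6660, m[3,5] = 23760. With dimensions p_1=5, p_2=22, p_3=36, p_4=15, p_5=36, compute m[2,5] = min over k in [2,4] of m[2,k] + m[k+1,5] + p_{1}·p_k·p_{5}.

m[2,5] = min over k∈[2,4] of m[2,k]+m[k+1,5]+p_{1}·p_k·p_{5}.
k=2: 0 + 23760 + 5·22·36 = 27720; k=3: 3960 + 19440 + 5·36·36 = 29880; k=4: 6660 + 0 + 5·15·36 = 9360.
Minimum: 9360 at k=4.

9360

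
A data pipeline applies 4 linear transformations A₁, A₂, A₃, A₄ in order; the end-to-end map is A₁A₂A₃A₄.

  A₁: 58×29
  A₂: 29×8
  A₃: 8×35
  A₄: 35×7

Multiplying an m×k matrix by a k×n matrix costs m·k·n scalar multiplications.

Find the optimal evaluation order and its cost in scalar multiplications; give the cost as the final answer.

Adjacent pairs: A₁A₂ = 58·29·8 = 13456; A₂A₃ = 29·8·35 = 8120; A₃A₄ = 8·35·7 = 1960.
Length 3: A₁..A₃: k=1: 0+8120+58·29·35=66990; k=2: 13456+0+58·8·35=29696 → min 29696 | A₂..A₄: k=2: 0+1960+29·8·7=3584; k=3: 8120+0+29·35·7=15225 → min 3584.
Length 4: A₁..A₄: k=1: 0+3584+58·29·7=15358; k=2: 13456+1960+58·8·7=18664; k=3: 29696+0+58·35·7=43906 → min 15358.
Optimal parenthesization: (A₁(A₂(A₃A₄))) with cost 15358.

15358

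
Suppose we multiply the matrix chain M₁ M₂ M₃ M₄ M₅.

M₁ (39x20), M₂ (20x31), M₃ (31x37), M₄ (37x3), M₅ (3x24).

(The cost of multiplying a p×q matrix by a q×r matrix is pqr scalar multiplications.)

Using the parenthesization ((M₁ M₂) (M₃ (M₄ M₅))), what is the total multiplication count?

83388

(M₁ M₂): 39×20 by 20×31 → 39×31, cost 39·20·31 = 24180
(M₄ M₅): 37×3 by 3×24 → 37×24, cost 37·3·24 = 2664
(M₃ (M₄ M₅)): 31×37 by 37×24 → 31×24, cost 31·37·24 = 27528; cumulative 30192
((M₁ M₂) (M₃ (M₄ M₅))): 39×31 by 31×24 → 39×24, cost 39·31·24 = 29016; cumulative 83388
Total: 83388 scalar multiplications.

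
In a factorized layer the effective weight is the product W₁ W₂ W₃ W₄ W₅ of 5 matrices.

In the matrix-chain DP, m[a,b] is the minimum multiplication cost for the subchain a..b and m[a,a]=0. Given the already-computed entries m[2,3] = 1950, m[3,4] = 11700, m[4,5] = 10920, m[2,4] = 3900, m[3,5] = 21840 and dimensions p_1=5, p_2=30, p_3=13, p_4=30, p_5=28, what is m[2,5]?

m[2,5] = min over k∈[2,4] of m[2,k]+m[k+1,5]+p_{1}·p_k·p_{5}.
k=2: 0 + 21840 + 5·30·28 = 26040; k=3: 1950 + 10920 + 5·13·28 = 14690; k=4: 3900 + 0 + 5·30·28 = 8100.
Minimum: 8100 at k=4.

8100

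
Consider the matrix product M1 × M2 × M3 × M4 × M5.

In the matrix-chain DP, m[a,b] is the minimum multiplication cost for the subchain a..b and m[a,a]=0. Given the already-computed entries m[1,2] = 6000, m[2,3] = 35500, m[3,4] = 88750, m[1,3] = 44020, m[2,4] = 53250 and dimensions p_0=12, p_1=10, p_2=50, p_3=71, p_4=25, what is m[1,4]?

56250

m[1,4] = min over k∈[1,3] of m[1,k]+m[k+1,4]+p_{0}·p_k·p_{4}.
k=1: 0 + 53250 + 12·10·25 = 56250; k=2: 6000 + 88750 + 12·50·25 = 109750; k=3: 44020 + 0 + 12·71·25 = 65320.
Minimum: 56250 at k=1.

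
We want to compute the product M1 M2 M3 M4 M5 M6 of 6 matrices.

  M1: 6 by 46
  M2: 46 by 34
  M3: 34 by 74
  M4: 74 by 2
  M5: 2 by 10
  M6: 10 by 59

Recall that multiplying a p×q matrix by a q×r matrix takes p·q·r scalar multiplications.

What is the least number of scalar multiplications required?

Adjacent pairs: M1M2 = 6·46·34 = 9384; M2M3 = 46·34·74 = 115736; M3M4 = 34·74·2 = 5032; M4M5 = 74·2·10 = 1480; M5M6 = 2·10·59 = 1180.
Length 3: M1..M3: k=1: 0+115736+6·46·74=136160; k=2: 9384+0+6·34·74=24480 → min 24480 | M2..M4: k=2: 0+5032+46·34·2=8160; k=3: 115736+0+46·74·2=122544 → min 8160 | M3..M5: k=3: 0+1480+34·74·10=26640; k=4: 5032+0+34·2·10=5712 → min 5712 | M4..M6: k=4: 0+1180+74·2·59=9912; k=5: 1480+0+74·10·59=45140 → min 9912.
Length 4: M1..M4: k=1: 0+8160+6·46·2=8712; k=2: 9384+5032+6·34·2=14824; k=3: 24480+0+6·74·2=25368 → min 8712 | M2..M5: k=2: 0+5712+46·34·10=21352; k=3: 115736+1480+46·74·10=151256; k=4: 8160+0+46·2·10=9080 → min 9080 | M3..M6: k=3: 0+9912+34·74·59=158356; k=4: 5032+1180+34·2·59=10224; k=5: 5712+0+34·10·59=25772 → min 10224.
Length 5: M1..M5: k=1: 0+9080+6·46·10=11840; k=2: 9384+5712+6·34·10=17136; k=3: 24480+1480+6·74·10=30400; k=4: 8712+0+6·2·10=8832 → min 8832 | M2..M6: k=2: 0+10224+46·34·59=102500; k=3: 115736+9912+46·74·59=326484; k=4: 8160+1180+46·2·59=14768; k=5: 9080+0+46·10·59=36220 → min 14768.
Length 6: M1..M6: k=1: 0+14768+6·46·59=31052; k=2: 9384+10224+6·34·59=31644; k=3: 24480+9912+6·74·59=60588; k=4: 8712+1180+6·2·59=10600; k=5: 8832+0+6·10·59=12372 → min 10600.
Optimal order: ((M1 (M2 (M3 M4))) (M5 M6)) with cost 10600.

10600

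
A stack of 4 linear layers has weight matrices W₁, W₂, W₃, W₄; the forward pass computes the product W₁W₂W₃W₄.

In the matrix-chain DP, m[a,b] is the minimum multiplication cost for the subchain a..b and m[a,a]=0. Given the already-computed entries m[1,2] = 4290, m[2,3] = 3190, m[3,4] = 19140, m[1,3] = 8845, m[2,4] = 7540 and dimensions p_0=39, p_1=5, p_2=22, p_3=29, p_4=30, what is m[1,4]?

13390

m[1,4] = min over k∈[1,3] of m[1,k]+m[k+1,4]+p_{0}·p_k·p_{4}.
k=1: 0 + 7540 + 39·5·30 = 13390; k=2: 4290 + 19140 + 39·22·30 = 49170; k=3: 8845 + 0 + 39·29·30 = 42775.
Minimum: 13390 at k=1.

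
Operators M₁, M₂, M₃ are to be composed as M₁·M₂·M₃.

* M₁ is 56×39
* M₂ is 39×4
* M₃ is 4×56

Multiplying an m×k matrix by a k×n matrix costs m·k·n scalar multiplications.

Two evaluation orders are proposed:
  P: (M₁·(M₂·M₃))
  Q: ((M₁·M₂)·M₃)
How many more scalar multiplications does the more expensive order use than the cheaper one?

109760

Order P = (M₁·(M₂·M₃)): (M₂·M₃): 39×4 by 4×56 → 39×56, cost 39·4·56 = 8736; (M₁·(M₂·M₃)): 56×39 by 39×56 → 56×56, cost 56·39·56 = 122304; cumulative 131040. Total 131040.
Order Q = ((M₁·M₂)·M₃): (M₁·M₂): 56×39 by 39×4 → 56×4, cost 56·39·4 = 8736; ((M₁·M₂)·M₃): 56×4 by 4×56 → 56×56, cost 56·4·56 = 12544; cumulative 21280. Total 21280.
Difference: |131040 − 21280| = 109760.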